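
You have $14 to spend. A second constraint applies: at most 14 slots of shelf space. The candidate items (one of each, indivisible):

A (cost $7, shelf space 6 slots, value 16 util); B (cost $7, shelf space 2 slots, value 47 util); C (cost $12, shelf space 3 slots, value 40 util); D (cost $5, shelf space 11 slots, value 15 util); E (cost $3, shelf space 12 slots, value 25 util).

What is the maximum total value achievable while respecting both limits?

Feasible sets respecting both limits:
- B+E: cost 10, shelf space 14, value 72
- A+B: cost 14, shelf space 8, value 63
- B+D: cost 12, shelf space 13, value 62
- B: cost 7, shelf space 2, value 47
Best: 72 util.

72 util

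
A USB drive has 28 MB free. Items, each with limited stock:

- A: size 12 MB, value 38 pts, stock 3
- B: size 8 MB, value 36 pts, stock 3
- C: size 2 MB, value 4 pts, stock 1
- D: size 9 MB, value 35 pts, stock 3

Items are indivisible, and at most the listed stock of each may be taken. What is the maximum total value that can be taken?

112 pts

Top feasible selections:
- 3×B + 1×C: size 26, value 112
- 2×B + 1×C + 1×D: size 27, value 111
- 1×B + 1×C + 2×D: size 28, value 110
Best: 112 pts.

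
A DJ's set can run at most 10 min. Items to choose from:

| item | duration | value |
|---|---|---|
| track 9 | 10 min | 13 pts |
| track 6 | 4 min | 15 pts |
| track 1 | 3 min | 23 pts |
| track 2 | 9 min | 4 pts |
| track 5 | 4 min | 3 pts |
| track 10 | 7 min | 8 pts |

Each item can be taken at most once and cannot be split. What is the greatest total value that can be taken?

38 pts

Check high-value combinations within 10 min:
- track 6+track 1: duration 4+3=7, value 15+23=38
- track 1+track 10: duration 3+7=10, value 23+8=31
- track 1+track 5: duration 3+4=7, value 23+3=26
- track 1: duration 3, value 23
- track 6+track 5: duration 4+4=8, value 15+3=18
Best: 38 pts.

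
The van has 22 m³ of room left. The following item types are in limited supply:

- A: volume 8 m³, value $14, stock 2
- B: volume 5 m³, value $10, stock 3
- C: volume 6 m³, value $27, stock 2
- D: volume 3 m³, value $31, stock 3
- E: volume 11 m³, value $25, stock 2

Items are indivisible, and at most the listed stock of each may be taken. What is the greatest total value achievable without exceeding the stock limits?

Top feasible selections:
- 2×C + 3×D: volume 21, value 147
- 1×B + 1×C + 3×D: volume 20, value 130
- 1×C + 3×D: volume 15, value 120
Best: $147.

$147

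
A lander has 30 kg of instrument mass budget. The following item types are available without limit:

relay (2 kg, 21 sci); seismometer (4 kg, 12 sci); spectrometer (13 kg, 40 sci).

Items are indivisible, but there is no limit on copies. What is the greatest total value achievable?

Best value-per-unit is relay at 21/2, and filling with it alone uses mass 15×2=30. No mix of the others beats 15×21 = 315.

315 sci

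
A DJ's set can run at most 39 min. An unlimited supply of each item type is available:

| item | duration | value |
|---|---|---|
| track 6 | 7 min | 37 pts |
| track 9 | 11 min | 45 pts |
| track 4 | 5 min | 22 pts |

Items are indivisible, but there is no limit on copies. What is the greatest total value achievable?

Best value-per-unit is track 6 at 37/7; filling with it alone gives 5×37 = 185.
Optimal mix: 4×track 6 + 1×track 9 → duration 39, value 193.

193 pts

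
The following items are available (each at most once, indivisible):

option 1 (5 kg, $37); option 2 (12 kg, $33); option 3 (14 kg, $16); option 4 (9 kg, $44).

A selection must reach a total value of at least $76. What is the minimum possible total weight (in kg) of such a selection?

Subsets with value ≥ 76, sorted by total weight:
- option 1+option 4: weight 14, value 81
- option 2+option 4: weight 21, value 77
- option 1+option 2+option 4: weight 26, value 114
Minimum weight: 14 kg.

14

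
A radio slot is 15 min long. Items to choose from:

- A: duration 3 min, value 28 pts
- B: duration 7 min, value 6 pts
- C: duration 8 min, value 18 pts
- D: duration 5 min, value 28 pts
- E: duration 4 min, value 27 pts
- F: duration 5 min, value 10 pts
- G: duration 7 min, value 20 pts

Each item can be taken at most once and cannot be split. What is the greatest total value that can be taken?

83 pts

Check high-value combinations within 15 min:
- A+D+E: duration 3+5+4=12, value 28+28+27=83
- A+D+G: duration 3+5+7=15, value 28+28+20=76
- A+E+G: duration 3+4+7=14, value 28+27+20=75
Best: 83 pts.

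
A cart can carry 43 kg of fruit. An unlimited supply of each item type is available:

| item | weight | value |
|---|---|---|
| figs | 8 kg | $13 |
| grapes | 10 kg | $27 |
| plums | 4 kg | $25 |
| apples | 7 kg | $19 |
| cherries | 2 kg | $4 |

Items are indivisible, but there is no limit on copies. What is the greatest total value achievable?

$254

Best value-per-unit is plums at 25/4; filling with it alone gives 10×25 = 250.
Optimal mix: 10×plums + 1×cherries → weight 42, value 254.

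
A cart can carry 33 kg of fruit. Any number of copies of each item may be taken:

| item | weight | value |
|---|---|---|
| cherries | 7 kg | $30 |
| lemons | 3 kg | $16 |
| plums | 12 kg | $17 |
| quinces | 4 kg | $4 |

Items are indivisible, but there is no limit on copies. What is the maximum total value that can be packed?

Best value-per-unit is lemons at 16/3, and filling with it alone uses weight 11×3=33. No mix of the others beats 11×16 = 176.

$176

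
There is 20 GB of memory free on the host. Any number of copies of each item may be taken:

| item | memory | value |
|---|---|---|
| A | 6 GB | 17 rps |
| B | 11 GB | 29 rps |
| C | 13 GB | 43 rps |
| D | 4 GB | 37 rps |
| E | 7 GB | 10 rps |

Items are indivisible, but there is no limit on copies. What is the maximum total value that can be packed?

Best value-per-unit is D at 37/4, and filling with it alone uses memory 5×4=20. No mix of the others beats 5×37 = 185.

185 rps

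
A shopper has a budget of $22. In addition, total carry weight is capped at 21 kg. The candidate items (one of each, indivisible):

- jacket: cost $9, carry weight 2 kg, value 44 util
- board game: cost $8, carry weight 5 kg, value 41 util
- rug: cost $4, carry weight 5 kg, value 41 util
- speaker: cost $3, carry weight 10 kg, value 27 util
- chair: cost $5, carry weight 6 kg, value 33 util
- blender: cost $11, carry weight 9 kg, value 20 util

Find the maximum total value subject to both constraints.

126 util

Feasible sets respecting both limits:
- jacket+board game+rug: cost 21, carry weight 12, value 126
- jacket+board game+chair: cost 22, carry weight 13, value 118
- jacket+rug+chair: cost 18, carry weight 13, value 118
Best: 126 util.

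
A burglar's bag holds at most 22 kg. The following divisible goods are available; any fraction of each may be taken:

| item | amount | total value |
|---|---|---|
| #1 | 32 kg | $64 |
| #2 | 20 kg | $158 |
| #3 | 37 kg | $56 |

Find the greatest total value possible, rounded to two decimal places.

Take in order of value per unit:
- #2 (158/20 per unit): all 20 → value 158, running total 158.00
- #1 (64/32 per unit): 2 of 32 → value 2×64/32 = 4.0000, running total 162.00
Total 162.00.

162.00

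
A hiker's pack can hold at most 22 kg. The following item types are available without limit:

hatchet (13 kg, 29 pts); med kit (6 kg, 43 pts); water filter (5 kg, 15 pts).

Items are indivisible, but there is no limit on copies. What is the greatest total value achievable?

129 pts

Best value-per-unit is med kit at 43/6, and filling with it alone uses weight 3×6=18. No mix of the others beats 3×43 = 129.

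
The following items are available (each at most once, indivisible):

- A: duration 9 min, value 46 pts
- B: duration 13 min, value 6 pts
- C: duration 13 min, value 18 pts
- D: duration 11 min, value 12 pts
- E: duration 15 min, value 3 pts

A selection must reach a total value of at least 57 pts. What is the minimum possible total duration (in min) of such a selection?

Subsets with value ≥ 57, sorted by total duration:
- A+D: duration 20, value 58
- A+C: duration 22, value 64
- A+C+D: duration 33, value 76
Minimum duration: 20 min.

20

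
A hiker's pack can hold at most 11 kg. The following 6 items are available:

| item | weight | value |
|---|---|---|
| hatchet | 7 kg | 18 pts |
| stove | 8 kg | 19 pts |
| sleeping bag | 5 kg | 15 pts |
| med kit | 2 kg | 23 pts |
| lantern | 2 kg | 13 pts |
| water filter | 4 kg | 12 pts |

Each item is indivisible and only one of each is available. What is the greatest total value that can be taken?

54 pts

Check high-value combinations within 11 kg:
- hatchet+med kit+lantern: weight 7+2+2=11, value 18+23+13=54
- sleeping bag+med kit+lantern: weight 5+2+2=9, value 15+23+13=51
- sleeping bag+med kit+water filter: weight 5+2+4=11, value 15+23+12=50
- med kit+lantern+water filter: weight 2+2+4=8, value 23+13+12=48
Best: 54 pts.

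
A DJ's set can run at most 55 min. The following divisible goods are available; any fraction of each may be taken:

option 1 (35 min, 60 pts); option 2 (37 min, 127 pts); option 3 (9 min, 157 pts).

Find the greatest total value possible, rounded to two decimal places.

299.43

Take in order of value per unit:
- option 3 (157/9 per unit): all 9 → value 157, running total 157.00
- option 2 (127/37 per unit): all 37 → value 127, running total 284.00
- option 1 (60/35 per unit): 9 of 35 → value 9×60/35 = 15.4286, running total 299.43
Total 299.43.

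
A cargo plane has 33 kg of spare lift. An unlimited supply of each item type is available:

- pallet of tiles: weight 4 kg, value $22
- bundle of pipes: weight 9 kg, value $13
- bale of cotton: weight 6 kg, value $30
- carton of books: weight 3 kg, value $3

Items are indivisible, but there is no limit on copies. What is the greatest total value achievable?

$176

Best value-per-unit is pallet of tiles at 22/4, and filling with it alone uses weight 8×4=32. No mix of the others beats 8×22 = 176.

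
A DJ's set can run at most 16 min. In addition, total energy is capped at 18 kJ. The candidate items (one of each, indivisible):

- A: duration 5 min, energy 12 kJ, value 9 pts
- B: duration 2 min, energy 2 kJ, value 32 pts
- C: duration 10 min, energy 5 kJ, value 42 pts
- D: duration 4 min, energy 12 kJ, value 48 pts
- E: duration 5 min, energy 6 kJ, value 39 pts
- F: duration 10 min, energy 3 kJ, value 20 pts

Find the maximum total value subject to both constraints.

100 pts

Feasible sets respecting both limits:
- B+D+F: duration 16, energy 17, value 100
- C+D: duration 14, energy 17, value 90
- D+E: duration 9, energy 18, value 87
- C+E: duration 15, energy 11, value 81
Best: 100 pts.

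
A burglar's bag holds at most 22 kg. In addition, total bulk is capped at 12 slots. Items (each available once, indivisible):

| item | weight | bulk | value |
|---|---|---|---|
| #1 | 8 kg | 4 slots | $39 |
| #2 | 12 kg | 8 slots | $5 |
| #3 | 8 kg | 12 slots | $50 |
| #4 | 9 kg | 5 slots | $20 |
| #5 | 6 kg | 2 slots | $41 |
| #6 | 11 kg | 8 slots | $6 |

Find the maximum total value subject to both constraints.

$80

Feasible sets respecting both limits:
- #1+#5: weight 14, bulk 6, value 80
- #4+#5: weight 15, bulk 7, value 61
- #1+#4: weight 17, bulk 9, value 59
Best: $80.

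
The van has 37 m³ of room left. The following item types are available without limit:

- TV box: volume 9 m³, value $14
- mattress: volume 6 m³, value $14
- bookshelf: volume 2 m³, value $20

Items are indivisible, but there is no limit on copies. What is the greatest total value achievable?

Best value-per-unit is bookshelf at 20/2, and filling with it alone uses volume 18×2=36. No mix of the others beats 18×20 = 360.

$360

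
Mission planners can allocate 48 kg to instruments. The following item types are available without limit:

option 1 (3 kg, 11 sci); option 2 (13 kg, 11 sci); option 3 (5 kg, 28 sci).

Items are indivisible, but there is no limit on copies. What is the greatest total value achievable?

Best value-per-unit is option 3 at 28/5; filling with it alone gives 9×28 = 252.
Optimal mix: 1×option 1 + 9×option 3 → mass 48, value 263.

263 sci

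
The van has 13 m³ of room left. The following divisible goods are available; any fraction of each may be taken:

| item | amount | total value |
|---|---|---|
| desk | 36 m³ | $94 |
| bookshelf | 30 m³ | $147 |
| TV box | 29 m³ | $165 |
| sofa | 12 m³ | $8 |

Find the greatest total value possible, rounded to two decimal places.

Take in order of value per unit:
- TV box (165/29 per unit): 13 of 29 → value 13×165/29 = 73.9655, running total 73.97
Total 73.97.

73.97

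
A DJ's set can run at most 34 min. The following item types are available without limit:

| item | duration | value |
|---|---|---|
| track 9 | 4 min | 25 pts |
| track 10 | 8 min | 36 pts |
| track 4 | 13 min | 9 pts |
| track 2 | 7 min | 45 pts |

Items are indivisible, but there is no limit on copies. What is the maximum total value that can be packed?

215 pts

Best value-per-unit is track 2 at 45/7; filling with it alone gives 4×45 = 180.
Optimal mix: 5×track 9 + 2×track 2 → duration 34, value 215.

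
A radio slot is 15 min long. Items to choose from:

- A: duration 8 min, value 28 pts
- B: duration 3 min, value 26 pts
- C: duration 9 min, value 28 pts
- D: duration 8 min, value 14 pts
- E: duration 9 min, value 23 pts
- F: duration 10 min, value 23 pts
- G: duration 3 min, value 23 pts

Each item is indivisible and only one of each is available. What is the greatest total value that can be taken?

77 pts

Check high-value combinations within 15 min:
- A+B+G: duration 8+3+3=14, value 28+26+23=77
- B+C+G: duration 3+9+3=15, value 26+28+23=77
- B+E+G: duration 3+9+3=15, value 26+23+23=72
Best: 77 pts.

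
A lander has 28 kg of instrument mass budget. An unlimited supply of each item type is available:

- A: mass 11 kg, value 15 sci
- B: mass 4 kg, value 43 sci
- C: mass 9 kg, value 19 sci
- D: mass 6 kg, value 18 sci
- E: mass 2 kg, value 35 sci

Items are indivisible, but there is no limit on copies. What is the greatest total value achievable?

490 sci

Best value-per-unit is E at 35/2, and filling with it alone uses mass 14×2=28. No mix of the others beats 14×35 = 490.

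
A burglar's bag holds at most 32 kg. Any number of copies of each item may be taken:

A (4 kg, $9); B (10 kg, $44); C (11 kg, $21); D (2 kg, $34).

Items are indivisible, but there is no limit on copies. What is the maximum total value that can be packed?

$544

Best value-per-unit is D at 34/2, and filling with it alone uses weight 16×2=32. No mix of the others beats 16×34 = 544.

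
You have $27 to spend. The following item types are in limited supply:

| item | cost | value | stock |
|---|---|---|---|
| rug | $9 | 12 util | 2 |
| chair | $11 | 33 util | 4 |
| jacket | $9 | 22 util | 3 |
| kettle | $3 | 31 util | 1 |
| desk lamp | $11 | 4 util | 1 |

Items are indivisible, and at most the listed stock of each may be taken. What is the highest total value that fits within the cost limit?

97 util

Top feasible selections:
- 2×chair + 1×kettle: cost 25, value 97
- 1×chair + 1×jacket + 1×kettle: cost 23, value 86
Best: 97 util.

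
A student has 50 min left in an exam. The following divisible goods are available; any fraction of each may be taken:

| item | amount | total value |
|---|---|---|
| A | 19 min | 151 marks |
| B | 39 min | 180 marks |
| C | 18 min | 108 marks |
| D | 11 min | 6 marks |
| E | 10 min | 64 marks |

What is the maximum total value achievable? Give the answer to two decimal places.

336.85

Take in order of value per unit:
- A (151/19 per unit): all 19 → value 151, running total 151.00
- E (64/10 per unit): all 10 → value 64, running total 215.00
- C (108/18 per unit): all 18 → value 108, running total 323.00
- B (180/39 per unit): 3 of 39 → value 3×180/39 = 13.8462, running total 336.85
Total 336.85.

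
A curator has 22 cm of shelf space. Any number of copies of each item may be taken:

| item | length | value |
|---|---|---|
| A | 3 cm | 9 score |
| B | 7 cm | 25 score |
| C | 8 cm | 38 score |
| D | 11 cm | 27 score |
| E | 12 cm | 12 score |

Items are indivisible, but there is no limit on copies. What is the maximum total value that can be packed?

Best value-per-unit is C at 38/8; filling with it alone gives 2×38 = 76.
Optimal mix: 2×A + 2×C → length 22, value 94.

94 score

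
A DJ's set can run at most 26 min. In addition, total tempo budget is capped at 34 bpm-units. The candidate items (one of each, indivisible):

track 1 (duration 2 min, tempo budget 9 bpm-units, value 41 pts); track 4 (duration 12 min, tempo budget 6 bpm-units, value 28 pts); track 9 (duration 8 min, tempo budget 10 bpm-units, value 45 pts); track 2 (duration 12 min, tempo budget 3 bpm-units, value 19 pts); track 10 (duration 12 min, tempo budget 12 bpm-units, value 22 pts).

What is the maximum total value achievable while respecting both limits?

Feasible sets respecting both limits:
- track 1+track 4+track 9: duration 22, tempo budget 25, value 114
- track 1+track 9+track 10: duration 22, tempo budget 31, value 108
- track 1+track 9+track 2: duration 22, tempo budget 22, value 105
Best: 114 pts.

114 pts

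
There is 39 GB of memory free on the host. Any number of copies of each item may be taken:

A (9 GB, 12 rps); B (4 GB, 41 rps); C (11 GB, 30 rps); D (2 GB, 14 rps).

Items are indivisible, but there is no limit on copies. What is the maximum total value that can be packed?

383 rps

Best value-per-unit is B at 41/4; filling with it alone gives 9×41 = 369.
Optimal mix: 9×B + 1×D → memory 38, value 383.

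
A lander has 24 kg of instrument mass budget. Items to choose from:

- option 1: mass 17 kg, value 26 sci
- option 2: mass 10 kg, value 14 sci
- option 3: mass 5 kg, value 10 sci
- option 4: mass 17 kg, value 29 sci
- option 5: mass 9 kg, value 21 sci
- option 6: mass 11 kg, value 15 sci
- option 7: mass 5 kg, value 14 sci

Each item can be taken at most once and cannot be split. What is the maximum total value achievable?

Check high-value combinations within 24 kg:
- option 2+option 5+option 7: mass 10+9+5=24, value 14+21+14=49
- option 3+option 5+option 7: mass 5+9+5=19, value 10+21+14=45
- option 2+option 3+option 5: mass 10+5+9=24, value 14+10+21=45
Best: 49 sci.

49 sci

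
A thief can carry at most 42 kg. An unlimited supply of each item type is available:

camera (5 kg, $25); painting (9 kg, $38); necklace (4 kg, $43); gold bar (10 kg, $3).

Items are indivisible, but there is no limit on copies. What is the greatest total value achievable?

$430

Best value-per-unit is necklace at 43/4, and filling with it alone uses weight 10×4=40. No mix of the others beats 10×43 = 430.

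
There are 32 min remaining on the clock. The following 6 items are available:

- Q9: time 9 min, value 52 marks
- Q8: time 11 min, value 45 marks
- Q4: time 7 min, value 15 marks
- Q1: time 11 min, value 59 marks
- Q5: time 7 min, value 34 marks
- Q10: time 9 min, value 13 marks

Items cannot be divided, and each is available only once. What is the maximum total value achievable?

This is a 0/1 knapsack; check combinations near the capacity.
- Q9+Q8+Q1: time 9+11+11=31, value 52+45+59=156
- Q9+Q1+Q5: time 9+11+7=27, value 52+59+34=145
- Q8+Q1+Q5: time 11+11+7=29, value 45+59+34=138
- Q9+Q8+Q5: time 9+11+7=27, value 52+45+34=131
- Q9+Q4+Q1: time 9+7+11=27, value 52+15+59=126
Best: 156 marks.

156 marks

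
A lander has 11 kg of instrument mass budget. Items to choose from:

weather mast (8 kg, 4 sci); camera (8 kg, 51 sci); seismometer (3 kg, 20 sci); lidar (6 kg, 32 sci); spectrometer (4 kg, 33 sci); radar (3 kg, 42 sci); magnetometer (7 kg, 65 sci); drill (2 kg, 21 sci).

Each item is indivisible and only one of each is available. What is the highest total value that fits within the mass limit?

This is a 0/1 knapsack; check combinations near the capacity.
- radar+magnetometer: mass 3+7=10, value 42+65=107
- spectrometer+magnetometer: mass 4+7=11, value 33+65=98
- spectrometer+radar+drill: mass 4+3+2=9, value 33+42+21=96
- seismometer+spectrometer+radar: mass 3+4+3=10, value 20+33+42=95
Best: 107 sci.

107 sci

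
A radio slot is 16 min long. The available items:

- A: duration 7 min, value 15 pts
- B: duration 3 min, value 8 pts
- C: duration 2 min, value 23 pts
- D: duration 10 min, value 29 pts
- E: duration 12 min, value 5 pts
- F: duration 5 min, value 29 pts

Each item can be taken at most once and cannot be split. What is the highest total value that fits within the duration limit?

Check high-value combinations within 16 min:
- A+C+F: duration 7+2+5=14, value 15+23+29=67
- B+C+F: duration 3+2+5=10, value 8+23+29=60
- B+C+D: duration 3+2+10=15, value 8+23+29=60
Best: 67 pts.

67 pts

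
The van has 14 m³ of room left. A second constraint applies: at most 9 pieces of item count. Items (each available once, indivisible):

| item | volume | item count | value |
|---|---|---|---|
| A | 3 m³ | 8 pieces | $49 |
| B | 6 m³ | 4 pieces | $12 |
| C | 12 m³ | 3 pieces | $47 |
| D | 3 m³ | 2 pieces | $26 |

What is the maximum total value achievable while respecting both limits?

$49

Feasible sets respecting both limits:
- A: volume 3, item count 8, value 49
- C: volume 12, item count 3, value 47
- B+D: volume 9, item count 6, value 38
Best: $49.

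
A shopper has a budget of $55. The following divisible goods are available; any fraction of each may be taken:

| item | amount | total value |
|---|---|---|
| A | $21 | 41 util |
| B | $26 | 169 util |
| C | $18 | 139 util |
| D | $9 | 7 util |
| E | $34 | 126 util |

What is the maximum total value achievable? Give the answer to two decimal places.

Take in order of value per unit:
- C (139/18 per unit): all 18 → value 139, running total 139.00
- B (169/26 per unit): all 26 → value 169, running total 308.00
- E (126/34 per unit): 11 of 34 → value 11×126/34 = 40.7647, running total 348.76
Total 348.76.

348.76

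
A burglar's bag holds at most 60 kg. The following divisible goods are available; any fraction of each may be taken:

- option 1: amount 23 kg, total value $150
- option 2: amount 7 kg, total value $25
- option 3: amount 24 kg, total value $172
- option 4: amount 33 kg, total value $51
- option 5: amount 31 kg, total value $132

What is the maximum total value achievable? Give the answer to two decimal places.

Take in order of value per unit:
- option 3 (172/24 per unit): all 24 → value 172, running total 172.00
- option 1 (150/23 per unit): all 23 → value 150, running total 322.00
- option 5 (132/31 per unit): 13 of 31 → value 13×132/31 = 55.3548, running total 377.35
Total 377.35.

377.35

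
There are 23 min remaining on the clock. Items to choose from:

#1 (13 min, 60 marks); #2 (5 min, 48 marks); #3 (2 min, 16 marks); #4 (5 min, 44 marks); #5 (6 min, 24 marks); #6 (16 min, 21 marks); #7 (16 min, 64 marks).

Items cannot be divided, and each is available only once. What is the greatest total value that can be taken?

152 marks

This is a 0/1 knapsack; check combinations near the capacity.
- #1+#2+#4: time 13+5+5=23, value 60+48+44=152
- #2+#3+#4+#5: time 5+2+5+6=18, value 48+16+44+24=132
- #2+#3+#7: time 5+2+16=23, value 48+16+64=128
- #1+#2+#3: time 13+5+2=20, value 60+48+16=124
Best: 152 marks.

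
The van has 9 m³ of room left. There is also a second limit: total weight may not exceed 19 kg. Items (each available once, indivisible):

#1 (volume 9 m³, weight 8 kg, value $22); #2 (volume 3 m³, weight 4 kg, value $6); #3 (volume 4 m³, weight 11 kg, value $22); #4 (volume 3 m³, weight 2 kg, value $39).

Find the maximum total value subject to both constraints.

Feasible sets respecting both limits:
- #3+#4: volume 7, weight 13, value 61
- #2+#4: volume 6, weight 6, value 45
- #4: volume 3, weight 2, value 39
- #2+#3: volume 7, weight 15, value 28
Best: $61.

$61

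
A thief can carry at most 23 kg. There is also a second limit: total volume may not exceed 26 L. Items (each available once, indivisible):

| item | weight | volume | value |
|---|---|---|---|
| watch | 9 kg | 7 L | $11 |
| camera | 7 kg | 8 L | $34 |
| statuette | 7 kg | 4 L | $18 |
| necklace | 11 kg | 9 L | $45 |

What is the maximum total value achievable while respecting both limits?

Feasible sets respecting both limits:
- camera+necklace: weight 18, volume 17, value 79
- watch+camera+statuette: weight 23, volume 19, value 63
- statuette+necklace: weight 18, volume 13, value 63
Best: $79.

$79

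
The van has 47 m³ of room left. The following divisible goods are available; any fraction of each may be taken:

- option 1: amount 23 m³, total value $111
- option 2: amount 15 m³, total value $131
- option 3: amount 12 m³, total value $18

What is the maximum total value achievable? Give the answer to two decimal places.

255.50

Take in order of value per unit:
- option 2 (131/15 per unit): all 15 → value 131, running total 131.00
- option 1 (111/23 per unit): all 23 → value 111, running total 242.00
- option 3 (18/12 per unit): 9 of 12 → value 9×18/12 = 13.5000, running total 255.50
Total 255.50.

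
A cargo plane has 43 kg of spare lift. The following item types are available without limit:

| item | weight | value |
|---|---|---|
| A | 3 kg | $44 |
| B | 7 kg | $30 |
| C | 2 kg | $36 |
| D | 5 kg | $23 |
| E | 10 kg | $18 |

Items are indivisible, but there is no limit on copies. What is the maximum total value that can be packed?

$764

Best value-per-unit is C at 36/2; filling with it alone gives 21×36 = 756.
Optimal mix: 1×A + 20×C → weight 43, value 764.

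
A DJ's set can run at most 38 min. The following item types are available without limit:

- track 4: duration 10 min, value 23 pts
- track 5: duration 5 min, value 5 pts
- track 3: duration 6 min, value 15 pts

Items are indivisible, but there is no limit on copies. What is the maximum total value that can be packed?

91 pts

Best value-per-unit is track 3 at 15/6; filling with it alone gives 6×15 = 90.
Optimal mix: 2×track 4 + 3×track 3 → duration 38, value 91.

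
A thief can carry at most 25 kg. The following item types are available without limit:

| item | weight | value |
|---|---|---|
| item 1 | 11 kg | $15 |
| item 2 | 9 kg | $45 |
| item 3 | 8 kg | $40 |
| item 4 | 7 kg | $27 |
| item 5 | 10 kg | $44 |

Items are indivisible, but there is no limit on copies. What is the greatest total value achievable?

$125

Best value-per-unit is item 2 at 45/9; filling with it alone gives 2×45 = 90.
Optimal mix: 1×item 2 + 2×item 3 → weight 25, value 125.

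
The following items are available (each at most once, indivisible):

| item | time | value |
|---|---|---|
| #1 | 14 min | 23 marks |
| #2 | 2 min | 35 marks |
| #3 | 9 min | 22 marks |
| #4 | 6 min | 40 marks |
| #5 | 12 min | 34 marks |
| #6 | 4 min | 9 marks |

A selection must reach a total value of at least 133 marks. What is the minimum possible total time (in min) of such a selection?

Subsets with value ≥ 133, sorted by total time:
- #2+#3+#4+#5+#6: time 33, value 140
- #1+#2+#4+#5+#6: time 38, value 141
Minimum time: 33 min.

33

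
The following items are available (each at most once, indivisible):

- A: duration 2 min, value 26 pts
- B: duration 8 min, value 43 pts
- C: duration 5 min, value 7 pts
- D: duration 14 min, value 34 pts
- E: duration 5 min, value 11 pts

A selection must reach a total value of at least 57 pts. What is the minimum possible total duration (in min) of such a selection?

10

Subsets with value ≥ 57, sorted by total duration:
- A+B: duration 10, value 69
- A+B+E: duration 15, value 80
- A+B+C: duration 15, value 76
- A+D: duration 16, value 60
Minimum duration: 10 min.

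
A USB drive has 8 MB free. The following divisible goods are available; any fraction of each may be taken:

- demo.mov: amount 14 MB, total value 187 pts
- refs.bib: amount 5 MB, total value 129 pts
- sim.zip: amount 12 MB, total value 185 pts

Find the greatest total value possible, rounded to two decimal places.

Take in order of value per unit:
- refs.bib (129/5 per unit): all 5 → value 129, running total 129.00
- sim.zip (185/12 per unit): 3 of 12 → value 3×185/12 = 46.2500, running total 175.25
Total 175.25.

175.25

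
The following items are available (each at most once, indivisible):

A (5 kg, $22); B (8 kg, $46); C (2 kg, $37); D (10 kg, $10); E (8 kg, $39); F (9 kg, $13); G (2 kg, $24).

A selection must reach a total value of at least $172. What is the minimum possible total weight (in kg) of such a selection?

34

Subsets with value ≥ 172, sorted by total weight:
- A+B+C+E+F+G: weight 34, value 181
- A+B+C+D+E+G: weight 35, value 178
- A+B+C+D+E+F+G: weight 44, value 191
Minimum weight: 34 kg.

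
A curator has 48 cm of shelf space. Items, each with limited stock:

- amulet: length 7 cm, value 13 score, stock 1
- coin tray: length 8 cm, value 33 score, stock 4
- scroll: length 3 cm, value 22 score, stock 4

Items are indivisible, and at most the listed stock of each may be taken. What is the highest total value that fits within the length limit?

220 score

Best selections within length 48 and stock limits:
- 4×coin tray + 4×scroll: length 44, value 220
- 1×amulet + 4×coin tray + 3×scroll: length 48, value 211
- 1×amulet + 3×coin tray + 4×scroll: length 43, value 200
Best: 220 score.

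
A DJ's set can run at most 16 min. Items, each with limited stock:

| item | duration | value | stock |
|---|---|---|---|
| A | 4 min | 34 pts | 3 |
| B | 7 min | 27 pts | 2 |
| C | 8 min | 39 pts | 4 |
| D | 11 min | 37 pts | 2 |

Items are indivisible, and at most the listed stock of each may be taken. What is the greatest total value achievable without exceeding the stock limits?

Top feasible selections:
- 2×A + 1×C: duration 16, value 107
- 3×A: duration 12, value 102
- 2×A + 1×B: duration 15, value 95
- 2×C: duration 16, value 78
Best: 107 pts.

107 pts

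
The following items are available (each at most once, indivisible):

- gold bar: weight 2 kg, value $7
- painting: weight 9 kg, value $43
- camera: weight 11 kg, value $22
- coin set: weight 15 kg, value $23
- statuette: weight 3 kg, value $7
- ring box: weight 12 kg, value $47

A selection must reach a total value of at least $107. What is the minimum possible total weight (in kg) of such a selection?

Subsets with value ≥ 107, sorted by total weight:
- painting+camera+ring box: weight 32, value 112
- gold bar+painting+camera+ring box: weight 34, value 119
- painting+camera+statuette+ring box: weight 35, value 119
- painting+coin set+ring box: weight 36, value 113
Minimum weight: 32 kg.

32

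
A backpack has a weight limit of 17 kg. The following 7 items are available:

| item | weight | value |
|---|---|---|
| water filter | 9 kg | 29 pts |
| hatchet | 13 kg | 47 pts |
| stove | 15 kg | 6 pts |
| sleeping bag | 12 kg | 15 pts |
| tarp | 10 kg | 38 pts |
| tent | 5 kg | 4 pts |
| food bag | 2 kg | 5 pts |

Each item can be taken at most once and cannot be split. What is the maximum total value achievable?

52 pts

Check high-value combinations within 17 kg:
- hatchet+food bag: weight 13+2=15, value 47+5=52
- hatchet: weight 13, value 47
- tarp+tent+food bag: weight 10+5+2=17, value 38+4+5=47
- tarp+food bag: weight 10+2=12, value 38+5=43
- tarp+tent: weight 10+5=15, value 38+4=42
Best: 52 pts.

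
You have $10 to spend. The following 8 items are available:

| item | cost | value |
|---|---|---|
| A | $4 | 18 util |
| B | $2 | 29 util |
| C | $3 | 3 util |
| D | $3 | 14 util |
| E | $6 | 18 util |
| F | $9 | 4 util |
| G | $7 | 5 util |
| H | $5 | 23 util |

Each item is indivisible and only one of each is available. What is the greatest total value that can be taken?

Check high-value combinations within $10:
- B+D+H: cost 2+3+5=10, value 29+14+23=66
- A+B+D: cost 4+2+3=9, value 18+29+14=61
- B+C+H: cost 2+3+5=10, value 29+3+23=55
- B+H: cost 2+5=7, value 29+23=52
- A+B+C: cost 4+2+3=9, value 18+29+3=50
Best: 66 util.

66 util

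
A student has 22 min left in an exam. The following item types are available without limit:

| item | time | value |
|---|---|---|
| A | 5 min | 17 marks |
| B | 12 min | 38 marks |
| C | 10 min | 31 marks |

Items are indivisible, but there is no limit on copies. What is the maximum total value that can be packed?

72 marks

Best value-per-unit is A at 17/5; filling with it alone gives 4×17 = 68.
Optimal mix: 2×A + 1×B → time 22, value 72.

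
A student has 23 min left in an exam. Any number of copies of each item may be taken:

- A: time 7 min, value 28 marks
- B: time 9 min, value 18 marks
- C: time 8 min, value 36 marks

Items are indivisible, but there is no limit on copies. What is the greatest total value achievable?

100 marks

Best value-per-unit is C at 36/8; filling with it alone gives 2×36 = 72.
Optimal mix: 1×A + 2×C → time 23, value 100.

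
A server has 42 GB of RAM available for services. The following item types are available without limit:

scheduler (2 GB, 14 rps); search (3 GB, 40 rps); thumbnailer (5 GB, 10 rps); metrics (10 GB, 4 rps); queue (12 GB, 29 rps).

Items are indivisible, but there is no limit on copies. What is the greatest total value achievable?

Best value-per-unit is search at 40/3, and filling with it alone uses memory 14×3=42. No mix of the others beats 14×40 = 560.

560 rps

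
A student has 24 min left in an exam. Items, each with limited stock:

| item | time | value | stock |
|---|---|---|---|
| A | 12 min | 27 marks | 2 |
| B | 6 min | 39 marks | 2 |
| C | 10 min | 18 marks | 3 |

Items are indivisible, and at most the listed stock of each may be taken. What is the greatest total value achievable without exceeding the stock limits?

105 marks

Best selections within time 24 and stock limits:
- 1×A + 2×B: time 24, value 105
- 2×B + 1×C: time 22, value 96
- 2×B: time 12, value 78
Best: 105 marks.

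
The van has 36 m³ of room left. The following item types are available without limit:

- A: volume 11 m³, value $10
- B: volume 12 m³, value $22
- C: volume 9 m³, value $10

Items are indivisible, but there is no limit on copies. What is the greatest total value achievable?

Best value-per-unit is B at 22/12, and filling with it alone uses volume 3×12=36. No mix of the others beats 3×22 = 66.

$66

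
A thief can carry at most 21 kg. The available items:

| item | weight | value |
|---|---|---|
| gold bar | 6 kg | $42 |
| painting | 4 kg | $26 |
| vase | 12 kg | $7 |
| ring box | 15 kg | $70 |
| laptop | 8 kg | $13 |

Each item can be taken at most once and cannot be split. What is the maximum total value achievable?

Check high-value combinations within 21 kg:
- gold bar+ring box: weight 6+15=21, value 42+70=112
- painting+ring box: weight 4+15=19, value 26+70=96
- gold bar+painting+laptop: weight 6+4+8=18, value 42+26+13=81
Best: $112.

$112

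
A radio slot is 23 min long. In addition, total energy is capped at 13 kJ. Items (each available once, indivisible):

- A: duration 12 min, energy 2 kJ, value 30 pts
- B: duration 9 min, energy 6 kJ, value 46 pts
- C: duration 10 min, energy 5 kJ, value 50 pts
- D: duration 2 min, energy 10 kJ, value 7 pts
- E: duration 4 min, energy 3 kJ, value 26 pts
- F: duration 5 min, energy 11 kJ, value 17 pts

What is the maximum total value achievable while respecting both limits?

96 pts

Feasible sets respecting both limits:
- B+C: duration 19, energy 11, value 96
- A+C: duration 22, energy 7, value 80
- A+B: duration 21, energy 8, value 76
Best: 96 pts.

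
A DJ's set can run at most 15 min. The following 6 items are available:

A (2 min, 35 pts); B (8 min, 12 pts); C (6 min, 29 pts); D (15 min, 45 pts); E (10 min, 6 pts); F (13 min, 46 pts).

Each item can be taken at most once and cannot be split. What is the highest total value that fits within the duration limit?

Check high-value combinations within 15 min:
- A+F: duration 2+13=15, value 35+46=81
- A+C: duration 2+6=8, value 35+29=64
- A+B: duration 2+8=10, value 35+12=47
Best: 81 pts.

81 pts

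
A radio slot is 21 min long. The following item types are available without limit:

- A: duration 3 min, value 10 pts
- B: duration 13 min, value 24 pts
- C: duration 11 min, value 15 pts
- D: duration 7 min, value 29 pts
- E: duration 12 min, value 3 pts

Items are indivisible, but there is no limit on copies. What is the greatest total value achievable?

Best value-per-unit is D at 29/7, and filling with it alone uses duration 3×7=21. No mix of the others beats 3×29 = 87.

87 pts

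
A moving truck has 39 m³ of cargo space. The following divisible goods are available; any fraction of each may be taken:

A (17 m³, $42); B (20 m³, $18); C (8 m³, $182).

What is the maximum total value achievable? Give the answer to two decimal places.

236.60

Take in order of value per unit:
- C (182/8 per unit): all 8 → value 182, running total 182.00
- A (42/17 per unit): all 17 → value 42, running total 224.00
- B (18/20 per unit): 14 of 20 → value 14×18/20 = 12.6000, running total 236.60
Total 236.60.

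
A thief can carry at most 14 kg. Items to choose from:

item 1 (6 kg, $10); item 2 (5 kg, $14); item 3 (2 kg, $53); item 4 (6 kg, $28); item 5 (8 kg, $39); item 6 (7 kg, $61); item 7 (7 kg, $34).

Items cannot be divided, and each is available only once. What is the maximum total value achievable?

This is a 0/1 knapsack; check combinations near the capacity.
- item 2+item 3+item 6: weight 5+2+7=14, value 14+53+61=128
- item 3+item 6: weight 2+7=9, value 53+61=114
- item 2+item 3+item 7: weight 5+2+7=14, value 14+53+34=101
Best: $128.

$128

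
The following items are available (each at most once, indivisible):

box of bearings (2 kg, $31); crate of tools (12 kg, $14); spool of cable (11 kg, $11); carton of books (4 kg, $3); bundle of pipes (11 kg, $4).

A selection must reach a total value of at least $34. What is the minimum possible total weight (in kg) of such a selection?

Subsets with value ≥ 34, sorted by total weight:
- box of bearings+carton of books: weight 6, value 34
- box of bearings+spool of cable: weight 13, value 42
Minimum weight: 6 kg.

6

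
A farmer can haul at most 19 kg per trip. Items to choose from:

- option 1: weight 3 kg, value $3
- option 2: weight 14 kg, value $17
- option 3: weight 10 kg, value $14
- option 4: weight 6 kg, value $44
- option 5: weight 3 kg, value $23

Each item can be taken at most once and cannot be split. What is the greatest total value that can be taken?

$81

This is a 0/1 knapsack; check combinations near the capacity.
- option 3+option 4+option 5: weight 10+6+3=19, value 14+44+23=81
- option 1+option 4+option 5: weight 3+6+3=12, value 3+44+23=70
- option 4+option 5: weight 6+3=9, value 44+23=67
- option 1+option 3+option 4: weight 3+10+6=19, value 3+14+44=61
Best: $81.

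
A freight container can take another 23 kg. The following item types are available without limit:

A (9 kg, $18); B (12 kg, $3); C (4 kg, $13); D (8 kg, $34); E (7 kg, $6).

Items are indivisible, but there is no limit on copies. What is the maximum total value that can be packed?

Best value-per-unit is D at 34/8; filling with it alone gives 2×34 = 68.
Optimal mix: 1×C + 2×D → weight 20, value 81.

$81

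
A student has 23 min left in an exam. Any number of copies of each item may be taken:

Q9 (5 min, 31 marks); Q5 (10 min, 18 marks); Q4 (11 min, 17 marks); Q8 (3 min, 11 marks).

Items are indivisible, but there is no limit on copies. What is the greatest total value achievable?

135 marks

Best value-per-unit is Q9 at 31/5; filling with it alone gives 4×31 = 124.
Optimal mix: 4×Q9 + 1×Q8 → time 23, value 135.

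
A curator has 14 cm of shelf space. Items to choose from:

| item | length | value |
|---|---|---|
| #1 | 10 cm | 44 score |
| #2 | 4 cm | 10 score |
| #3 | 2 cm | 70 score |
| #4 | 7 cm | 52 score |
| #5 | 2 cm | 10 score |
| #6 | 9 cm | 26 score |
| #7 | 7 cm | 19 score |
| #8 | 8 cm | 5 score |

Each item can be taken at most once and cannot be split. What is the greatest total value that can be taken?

132 score

This is a 0/1 knapsack; check combinations near the capacity.
- #3+#4+#5: length 2+7+2=11, value 70+52+10=132
- #2+#3+#4: length 4+2+7=13, value 10+70+52=132
- #1+#3+#5: length 10+2+2=14, value 44+70+10=124
Best: 132 score.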